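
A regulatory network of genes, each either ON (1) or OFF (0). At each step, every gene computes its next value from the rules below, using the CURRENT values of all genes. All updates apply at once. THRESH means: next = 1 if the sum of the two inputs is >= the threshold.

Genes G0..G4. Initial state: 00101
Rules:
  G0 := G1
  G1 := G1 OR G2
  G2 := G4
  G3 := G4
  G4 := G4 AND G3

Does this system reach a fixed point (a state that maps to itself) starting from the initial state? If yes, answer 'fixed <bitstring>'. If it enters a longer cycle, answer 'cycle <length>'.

Step 0: 00101
Step 1: G0=G1=0 G1=G1|G2=0|1=1 G2=G4=1 G3=G4=1 G4=G4&G3=1&0=0 -> 01110
Step 2: G0=G1=1 G1=G1|G2=1|1=1 G2=G4=0 G3=G4=0 G4=G4&G3=0&1=0 -> 11000
Step 3: G0=G1=1 G1=G1|G2=1|0=1 G2=G4=0 G3=G4=0 G4=G4&G3=0&0=0 -> 11000
Fixed point reached at step 2: 11000

Answer: fixed 11000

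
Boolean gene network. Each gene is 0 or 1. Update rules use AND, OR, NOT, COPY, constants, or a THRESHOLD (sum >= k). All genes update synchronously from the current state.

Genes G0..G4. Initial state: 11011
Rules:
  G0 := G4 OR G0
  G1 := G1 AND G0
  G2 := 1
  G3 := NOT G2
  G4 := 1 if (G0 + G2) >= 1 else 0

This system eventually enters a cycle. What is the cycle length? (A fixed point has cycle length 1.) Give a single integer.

Step 0: 11011
Step 1: G0=G4|G0=1|1=1 G1=G1&G0=1&1=1 G2=1(const) G3=NOT G2=NOT 0=1 G4=(1+0>=1)=1 -> 11111
Step 2: G0=G4|G0=1|1=1 G1=G1&G0=1&1=1 G2=1(const) G3=NOT G2=NOT 1=0 G4=(1+1>=1)=1 -> 11101
Step 3: G0=G4|G0=1|1=1 G1=G1&G0=1&1=1 G2=1(const) G3=NOT G2=NOT 1=0 G4=(1+1>=1)=1 -> 11101
State from step 3 equals state from step 2 -> cycle length 1

Answer: 1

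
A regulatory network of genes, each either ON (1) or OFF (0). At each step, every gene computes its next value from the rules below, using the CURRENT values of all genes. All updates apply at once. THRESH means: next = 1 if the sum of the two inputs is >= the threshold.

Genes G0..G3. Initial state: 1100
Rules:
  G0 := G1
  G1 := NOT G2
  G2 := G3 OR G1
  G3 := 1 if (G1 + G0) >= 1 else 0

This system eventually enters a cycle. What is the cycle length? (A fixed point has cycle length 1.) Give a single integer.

Step 0: 1100
Step 1: G0=G1=1 G1=NOT G2=NOT 0=1 G2=G3|G1=0|1=1 G3=(1+1>=1)=1 -> 1111
Step 2: G0=G1=1 G1=NOT G2=NOT 1=0 G2=G3|G1=1|1=1 G3=(1+1>=1)=1 -> 1011
Step 3: G0=G1=0 G1=NOT G2=NOT 1=0 G2=G3|G1=1|0=1 G3=(0+1>=1)=1 -> 0011
Step 4: G0=G1=0 G1=NOT G2=NOT 1=0 G2=G3|G1=1|0=1 G3=(0+0>=1)=0 -> 0010
Step 5: G0=G1=0 G1=NOT G2=NOT 1=0 G2=G3|G1=0|0=0 G3=(0+0>=1)=0 -> 0000
Step 6: G0=G1=0 G1=NOT G2=NOT 0=1 G2=G3|G1=0|0=0 G3=(0+0>=1)=0 -> 0100
Step 7: G0=G1=1 G1=NOT G2=NOT 0=1 G2=G3|G1=0|1=1 G3=(1+0>=1)=1 -> 1111
State from step 7 equals state from step 1 -> cycle length 6

Answer: 6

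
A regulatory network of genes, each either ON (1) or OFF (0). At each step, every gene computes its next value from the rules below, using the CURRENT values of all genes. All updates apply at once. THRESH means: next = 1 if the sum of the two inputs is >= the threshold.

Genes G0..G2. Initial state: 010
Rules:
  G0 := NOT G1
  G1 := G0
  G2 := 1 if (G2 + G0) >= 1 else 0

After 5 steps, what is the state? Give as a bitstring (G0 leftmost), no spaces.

Step 1: G0=NOT G1=NOT 1=0 G1=G0=0 G2=(0+0>=1)=0 -> 000
Step 2: G0=NOT G1=NOT 0=1 G1=G0=0 G2=(0+0>=1)=0 -> 100
Step 3: G0=NOT G1=NOT 0=1 G1=G0=1 G2=(0+1>=1)=1 -> 111
Step 4: G0=NOT G1=NOT 1=0 G1=G0=1 G2=(1+1>=1)=1 -> 011
Step 5: G0=NOT G1=NOT 1=0 G1=G0=0 G2=(1+0>=1)=1 -> 001

001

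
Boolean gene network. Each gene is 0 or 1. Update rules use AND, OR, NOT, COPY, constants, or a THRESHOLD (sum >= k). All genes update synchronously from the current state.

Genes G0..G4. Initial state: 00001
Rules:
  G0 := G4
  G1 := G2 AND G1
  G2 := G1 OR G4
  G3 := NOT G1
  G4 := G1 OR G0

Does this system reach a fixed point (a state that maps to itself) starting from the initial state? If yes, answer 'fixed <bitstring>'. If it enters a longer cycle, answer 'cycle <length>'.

Answer: cycle 2

Derivation:
Step 0: 00001
Step 1: G0=G4=1 G1=G2&G1=0&0=0 G2=G1|G4=0|1=1 G3=NOT G1=NOT 0=1 G4=G1|G0=0|0=0 -> 10110
Step 2: G0=G4=0 G1=G2&G1=1&0=0 G2=G1|G4=0|0=0 G3=NOT G1=NOT 0=1 G4=G1|G0=0|1=1 -> 00011
Step 3: G0=G4=1 G1=G2&G1=0&0=0 G2=G1|G4=0|1=1 G3=NOT G1=NOT 0=1 G4=G1|G0=0|0=0 -> 10110
Cycle of length 2 starting at step 1 -> no fixed point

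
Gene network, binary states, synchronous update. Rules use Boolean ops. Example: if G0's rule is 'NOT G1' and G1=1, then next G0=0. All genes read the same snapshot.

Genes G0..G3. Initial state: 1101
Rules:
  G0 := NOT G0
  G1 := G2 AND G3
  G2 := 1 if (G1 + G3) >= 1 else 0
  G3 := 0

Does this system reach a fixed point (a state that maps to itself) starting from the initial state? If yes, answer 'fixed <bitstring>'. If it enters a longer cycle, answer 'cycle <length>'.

Step 0: 1101
Step 1: G0=NOT G0=NOT 1=0 G1=G2&G3=0&1=0 G2=(1+1>=1)=1 G3=0(const) -> 0010
Step 2: G0=NOT G0=NOT 0=1 G1=G2&G3=1&0=0 G2=(0+0>=1)=0 G3=0(const) -> 1000
Step 3: G0=NOT G0=NOT 1=0 G1=G2&G3=0&0=0 G2=(0+0>=1)=0 G3=0(const) -> 0000
Step 4: G0=NOT G0=NOT 0=1 G1=G2&G3=0&0=0 G2=(0+0>=1)=0 G3=0(const) -> 1000
Cycle of length 2 starting at step 2 -> no fixed point

Answer: cycle 2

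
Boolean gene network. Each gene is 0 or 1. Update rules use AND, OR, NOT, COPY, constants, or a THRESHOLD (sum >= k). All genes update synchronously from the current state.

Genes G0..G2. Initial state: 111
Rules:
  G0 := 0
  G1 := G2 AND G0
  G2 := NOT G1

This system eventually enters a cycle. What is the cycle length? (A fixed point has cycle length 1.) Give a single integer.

Step 0: 111
Step 1: G0=0(const) G1=G2&G0=1&1=1 G2=NOT G1=NOT 1=0 -> 010
Step 2: G0=0(const) G1=G2&G0=0&0=0 G2=NOT G1=NOT 1=0 -> 000
Step 3: G0=0(const) G1=G2&G0=0&0=0 G2=NOT G1=NOT 0=1 -> 001
Step 4: G0=0(const) G1=G2&G0=1&0=0 G2=NOT G1=NOT 0=1 -> 001
State from step 4 equals state from step 3 -> cycle length 1

Answer: 1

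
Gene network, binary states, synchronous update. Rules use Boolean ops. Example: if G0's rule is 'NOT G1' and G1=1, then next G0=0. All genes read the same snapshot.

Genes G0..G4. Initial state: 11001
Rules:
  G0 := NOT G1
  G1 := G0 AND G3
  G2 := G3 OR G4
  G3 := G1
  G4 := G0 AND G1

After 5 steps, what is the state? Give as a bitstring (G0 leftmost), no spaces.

Step 1: G0=NOT G1=NOT 1=0 G1=G0&G3=1&0=0 G2=G3|G4=0|1=1 G3=G1=1 G4=G0&G1=1&1=1 -> 00111
Step 2: G0=NOT G1=NOT 0=1 G1=G0&G3=0&1=0 G2=G3|G4=1|1=1 G3=G1=0 G4=G0&G1=0&0=0 -> 10100
Step 3: G0=NOT G1=NOT 0=1 G1=G0&G3=1&0=0 G2=G3|G4=0|0=0 G3=G1=0 G4=G0&G1=1&0=0 -> 10000
Step 4: G0=NOT G1=NOT 0=1 G1=G0&G3=1&0=0 G2=G3|G4=0|0=0 G3=G1=0 G4=G0&G1=1&0=0 -> 10000
Step 5: G0=NOT G1=NOT 0=1 G1=G0&G3=1&0=0 G2=G3|G4=0|0=0 G3=G1=0 G4=G0&G1=1&0=0 -> 10000

10000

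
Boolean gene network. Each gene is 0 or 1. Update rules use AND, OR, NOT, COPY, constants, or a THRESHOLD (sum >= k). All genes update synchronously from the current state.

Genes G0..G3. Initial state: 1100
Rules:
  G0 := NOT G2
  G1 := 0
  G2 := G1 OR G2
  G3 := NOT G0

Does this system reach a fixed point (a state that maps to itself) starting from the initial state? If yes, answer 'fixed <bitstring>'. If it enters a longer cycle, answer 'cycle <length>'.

Step 0: 1100
Step 1: G0=NOT G2=NOT 0=1 G1=0(const) G2=G1|G2=1|0=1 G3=NOT G0=NOT 1=0 -> 1010
Step 2: G0=NOT G2=NOT 1=0 G1=0(const) G2=G1|G2=0|1=1 G3=NOT G0=NOT 1=0 -> 0010
Step 3: G0=NOT G2=NOT 1=0 G1=0(const) G2=G1|G2=0|1=1 G3=NOT G0=NOT 0=1 -> 0011
Step 4: G0=NOT G2=NOT 1=0 G1=0(const) G2=G1|G2=0|1=1 G3=NOT G0=NOT 0=1 -> 0011
Fixed point reached at step 3: 0011

Answer: fixed 0011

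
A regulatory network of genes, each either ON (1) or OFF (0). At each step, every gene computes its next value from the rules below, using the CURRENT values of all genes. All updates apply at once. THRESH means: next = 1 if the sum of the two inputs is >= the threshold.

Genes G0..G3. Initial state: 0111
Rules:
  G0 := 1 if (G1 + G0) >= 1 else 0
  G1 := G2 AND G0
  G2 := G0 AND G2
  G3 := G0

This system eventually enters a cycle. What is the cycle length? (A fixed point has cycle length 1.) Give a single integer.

Step 0: 0111
Step 1: G0=(1+0>=1)=1 G1=G2&G0=1&0=0 G2=G0&G2=0&1=0 G3=G0=0 -> 1000
Step 2: G0=(0+1>=1)=1 G1=G2&G0=0&1=0 G2=G0&G2=1&0=0 G3=G0=1 -> 1001
Step 3: G0=(0+1>=1)=1 G1=G2&G0=0&1=0 G2=G0&G2=1&0=0 G3=G0=1 -> 1001
State from step 3 equals state from step 2 -> cycle length 1

Answer: 1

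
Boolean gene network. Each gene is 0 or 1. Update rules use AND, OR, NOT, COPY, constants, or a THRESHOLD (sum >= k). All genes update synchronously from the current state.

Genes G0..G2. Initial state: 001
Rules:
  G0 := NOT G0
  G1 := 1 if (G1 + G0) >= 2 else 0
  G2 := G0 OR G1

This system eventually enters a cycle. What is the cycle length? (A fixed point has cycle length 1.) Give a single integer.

Answer: 2

Derivation:
Step 0: 001
Step 1: G0=NOT G0=NOT 0=1 G1=(0+0>=2)=0 G2=G0|G1=0|0=0 -> 100
Step 2: G0=NOT G0=NOT 1=0 G1=(0+1>=2)=0 G2=G0|G1=1|0=1 -> 001
State from step 2 equals state from step 0 -> cycle length 2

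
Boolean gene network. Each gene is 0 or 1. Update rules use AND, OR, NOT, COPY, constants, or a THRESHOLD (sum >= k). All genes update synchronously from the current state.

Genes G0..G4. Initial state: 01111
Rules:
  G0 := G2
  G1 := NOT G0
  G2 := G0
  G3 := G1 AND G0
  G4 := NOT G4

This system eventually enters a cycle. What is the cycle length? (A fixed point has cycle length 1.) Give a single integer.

Step 0: 01111
Step 1: G0=G2=1 G1=NOT G0=NOT 0=1 G2=G0=0 G3=G1&G0=1&0=0 G4=NOT G4=NOT 1=0 -> 11000
Step 2: G0=G2=0 G1=NOT G0=NOT 1=0 G2=G0=1 G3=G1&G0=1&1=1 G4=NOT G4=NOT 0=1 -> 00111
Step 3: G0=G2=1 G1=NOT G0=NOT 0=1 G2=G0=0 G3=G1&G0=0&0=0 G4=NOT G4=NOT 1=0 -> 11000
State from step 3 equals state from step 1 -> cycle length 2

Answer: 2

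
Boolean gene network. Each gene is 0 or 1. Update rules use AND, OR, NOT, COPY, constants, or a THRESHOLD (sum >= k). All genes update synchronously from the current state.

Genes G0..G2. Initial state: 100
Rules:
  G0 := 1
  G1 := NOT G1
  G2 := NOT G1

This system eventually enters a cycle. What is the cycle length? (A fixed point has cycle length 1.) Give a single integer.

Step 0: 100
Step 1: G0=1(const) G1=NOT G1=NOT 0=1 G2=NOT G1=NOT 0=1 -> 111
Step 2: G0=1(const) G1=NOT G1=NOT 1=0 G2=NOT G1=NOT 1=0 -> 100
State from step 2 equals state from step 0 -> cycle length 2

Answer: 2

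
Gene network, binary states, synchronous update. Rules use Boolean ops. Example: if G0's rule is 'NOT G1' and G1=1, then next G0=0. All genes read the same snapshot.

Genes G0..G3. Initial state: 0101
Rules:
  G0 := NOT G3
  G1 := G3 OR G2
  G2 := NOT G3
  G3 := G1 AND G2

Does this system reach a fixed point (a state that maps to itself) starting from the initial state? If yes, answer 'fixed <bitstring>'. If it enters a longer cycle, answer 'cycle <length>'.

Step 0: 0101
Step 1: G0=NOT G3=NOT 1=0 G1=G3|G2=1|0=1 G2=NOT G3=NOT 1=0 G3=G1&G2=1&0=0 -> 0100
Step 2: G0=NOT G3=NOT 0=1 G1=G3|G2=0|0=0 G2=NOT G3=NOT 0=1 G3=G1&G2=1&0=0 -> 1010
Step 3: G0=NOT G3=NOT 0=1 G1=G3|G2=0|1=1 G2=NOT G3=NOT 0=1 G3=G1&G2=0&1=0 -> 1110
Step 4: G0=NOT G3=NOT 0=1 G1=G3|G2=0|1=1 G2=NOT G3=NOT 0=1 G3=G1&G2=1&1=1 -> 1111
Step 5: G0=NOT G3=NOT 1=0 G1=G3|G2=1|1=1 G2=NOT G3=NOT 1=0 G3=G1&G2=1&1=1 -> 0101
Cycle of length 5 starting at step 0 -> no fixed point

Answer: cycle 5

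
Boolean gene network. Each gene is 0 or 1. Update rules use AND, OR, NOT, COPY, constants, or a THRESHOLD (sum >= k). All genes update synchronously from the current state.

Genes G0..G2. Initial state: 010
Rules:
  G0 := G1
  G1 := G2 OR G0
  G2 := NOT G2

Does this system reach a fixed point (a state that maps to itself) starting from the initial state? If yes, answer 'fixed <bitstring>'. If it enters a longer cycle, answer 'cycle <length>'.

Answer: cycle 2

Derivation:
Step 0: 010
Step 1: G0=G1=1 G1=G2|G0=0|0=0 G2=NOT G2=NOT 0=1 -> 101
Step 2: G0=G1=0 G1=G2|G0=1|1=1 G2=NOT G2=NOT 1=0 -> 010
Cycle of length 2 starting at step 0 -> no fixed point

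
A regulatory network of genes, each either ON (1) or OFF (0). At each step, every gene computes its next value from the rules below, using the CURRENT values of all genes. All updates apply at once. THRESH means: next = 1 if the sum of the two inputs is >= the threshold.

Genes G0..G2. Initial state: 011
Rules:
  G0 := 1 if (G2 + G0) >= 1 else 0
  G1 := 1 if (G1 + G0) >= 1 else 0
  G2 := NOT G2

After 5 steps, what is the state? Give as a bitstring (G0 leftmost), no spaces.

Step 1: G0=(1+0>=1)=1 G1=(1+0>=1)=1 G2=NOT G2=NOT 1=0 -> 110
Step 2: G0=(0+1>=1)=1 G1=(1+1>=1)=1 G2=NOT G2=NOT 0=1 -> 111
Step 3: G0=(1+1>=1)=1 G1=(1+1>=1)=1 G2=NOT G2=NOT 1=0 -> 110
Step 4: G0=(0+1>=1)=1 G1=(1+1>=1)=1 G2=NOT G2=NOT 0=1 -> 111
Step 5: G0=(1+1>=1)=1 G1=(1+1>=1)=1 G2=NOT G2=NOT 1=0 -> 110

110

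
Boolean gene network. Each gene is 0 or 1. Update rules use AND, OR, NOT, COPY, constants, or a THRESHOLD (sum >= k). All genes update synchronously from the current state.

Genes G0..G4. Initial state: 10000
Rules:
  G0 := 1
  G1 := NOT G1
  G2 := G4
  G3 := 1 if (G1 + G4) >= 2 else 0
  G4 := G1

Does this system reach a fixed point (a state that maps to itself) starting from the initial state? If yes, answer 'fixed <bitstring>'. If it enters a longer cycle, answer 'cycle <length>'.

Answer: cycle 2

Derivation:
Step 0: 10000
Step 1: G0=1(const) G1=NOT G1=NOT 0=1 G2=G4=0 G3=(0+0>=2)=0 G4=G1=0 -> 11000
Step 2: G0=1(const) G1=NOT G1=NOT 1=0 G2=G4=0 G3=(1+0>=2)=0 G4=G1=1 -> 10001
Step 3: G0=1(const) G1=NOT G1=NOT 0=1 G2=G4=1 G3=(0+1>=2)=0 G4=G1=0 -> 11100
Step 4: G0=1(const) G1=NOT G1=NOT 1=0 G2=G4=0 G3=(1+0>=2)=0 G4=G1=1 -> 10001
Cycle of length 2 starting at step 2 -> no fixed point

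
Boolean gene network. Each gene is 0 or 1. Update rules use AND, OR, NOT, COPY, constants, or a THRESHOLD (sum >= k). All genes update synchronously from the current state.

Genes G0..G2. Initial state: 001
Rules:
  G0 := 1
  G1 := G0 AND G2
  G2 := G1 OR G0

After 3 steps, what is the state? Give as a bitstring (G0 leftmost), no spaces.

Step 1: G0=1(const) G1=G0&G2=0&1=0 G2=G1|G0=0|0=0 -> 100
Step 2: G0=1(const) G1=G0&G2=1&0=0 G2=G1|G0=0|1=1 -> 101
Step 3: G0=1(const) G1=G0&G2=1&1=1 G2=G1|G0=0|1=1 -> 111

111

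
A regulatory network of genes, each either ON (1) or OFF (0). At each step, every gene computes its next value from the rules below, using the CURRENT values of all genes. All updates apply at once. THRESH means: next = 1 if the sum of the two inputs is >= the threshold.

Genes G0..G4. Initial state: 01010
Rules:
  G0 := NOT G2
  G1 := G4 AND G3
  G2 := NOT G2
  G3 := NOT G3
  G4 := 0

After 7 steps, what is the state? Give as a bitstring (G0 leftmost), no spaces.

Step 1: G0=NOT G2=NOT 0=1 G1=G4&G3=0&1=0 G2=NOT G2=NOT 0=1 G3=NOT G3=NOT 1=0 G4=0(const) -> 10100
Step 2: G0=NOT G2=NOT 1=0 G1=G4&G3=0&0=0 G2=NOT G2=NOT 1=0 G3=NOT G3=NOT 0=1 G4=0(const) -> 00010
Step 3: G0=NOT G2=NOT 0=1 G1=G4&G3=0&1=0 G2=NOT G2=NOT 0=1 G3=NOT G3=NOT 1=0 G4=0(const) -> 10100
Step 4: G0=NOT G2=NOT 1=0 G1=G4&G3=0&0=0 G2=NOT G2=NOT 1=0 G3=NOT G3=NOT 0=1 G4=0(const) -> 00010
Step 5: G0=NOT G2=NOT 0=1 G1=G4&G3=0&1=0 G2=NOT G2=NOT 0=1 G3=NOT G3=NOT 1=0 G4=0(const) -> 10100
Step 6: G0=NOT G2=NOT 1=0 G1=G4&G3=0&0=0 G2=NOT G2=NOT 1=0 G3=NOT G3=NOT 0=1 G4=0(const) -> 00010
Step 7: G0=NOT G2=NOT 0=1 G1=G4&G3=0&1=0 G2=NOT G2=NOT 0=1 G3=NOT G3=NOT 1=0 G4=0(const) -> 10100

10100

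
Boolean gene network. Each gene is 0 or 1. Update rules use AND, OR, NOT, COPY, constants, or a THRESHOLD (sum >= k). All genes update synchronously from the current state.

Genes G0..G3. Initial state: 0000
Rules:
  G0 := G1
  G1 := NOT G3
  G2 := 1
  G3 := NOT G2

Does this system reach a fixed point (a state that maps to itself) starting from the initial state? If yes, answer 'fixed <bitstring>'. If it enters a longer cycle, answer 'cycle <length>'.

Answer: fixed 1110

Derivation:
Step 0: 0000
Step 1: G0=G1=0 G1=NOT G3=NOT 0=1 G2=1(const) G3=NOT G2=NOT 0=1 -> 0111
Step 2: G0=G1=1 G1=NOT G3=NOT 1=0 G2=1(const) G3=NOT G2=NOT 1=0 -> 1010
Step 3: G0=G1=0 G1=NOT G3=NOT 0=1 G2=1(const) G3=NOT G2=NOT 1=0 -> 0110
Step 4: G0=G1=1 G1=NOT G3=NOT 0=1 G2=1(const) G3=NOT G2=NOT 1=0 -> 1110
Step 5: G0=G1=1 G1=NOT G3=NOT 0=1 G2=1(const) G3=NOT G2=NOT 1=0 -> 1110
Fixed point reached at step 4: 1110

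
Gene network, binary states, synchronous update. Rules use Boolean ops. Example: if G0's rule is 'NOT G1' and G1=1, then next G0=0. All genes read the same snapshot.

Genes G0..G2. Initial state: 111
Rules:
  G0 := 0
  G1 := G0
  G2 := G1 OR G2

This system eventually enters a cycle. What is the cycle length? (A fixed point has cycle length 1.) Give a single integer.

Answer: 1

Derivation:
Step 0: 111
Step 1: G0=0(const) G1=G0=1 G2=G1|G2=1|1=1 -> 011
Step 2: G0=0(const) G1=G0=0 G2=G1|G2=1|1=1 -> 001
Step 3: G0=0(const) G1=G0=0 G2=G1|G2=0|1=1 -> 001
State from step 3 equals state from step 2 -> cycle length 1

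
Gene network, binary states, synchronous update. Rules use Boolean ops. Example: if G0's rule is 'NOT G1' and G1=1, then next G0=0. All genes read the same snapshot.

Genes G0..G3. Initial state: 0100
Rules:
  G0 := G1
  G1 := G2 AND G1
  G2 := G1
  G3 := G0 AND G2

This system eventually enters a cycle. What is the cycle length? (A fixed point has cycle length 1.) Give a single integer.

Step 0: 0100
Step 1: G0=G1=1 G1=G2&G1=0&1=0 G2=G1=1 G3=G0&G2=0&0=0 -> 1010
Step 2: G0=G1=0 G1=G2&G1=1&0=0 G2=G1=0 G3=G0&G2=1&1=1 -> 0001
Step 3: G0=G1=0 G1=G2&G1=0&0=0 G2=G1=0 G3=G0&G2=0&0=0 -> 0000
Step 4: G0=G1=0 G1=G2&G1=0&0=0 G2=G1=0 G3=G0&G2=0&0=0 -> 0000
State from step 4 equals state from step 3 -> cycle length 1

Answer: 1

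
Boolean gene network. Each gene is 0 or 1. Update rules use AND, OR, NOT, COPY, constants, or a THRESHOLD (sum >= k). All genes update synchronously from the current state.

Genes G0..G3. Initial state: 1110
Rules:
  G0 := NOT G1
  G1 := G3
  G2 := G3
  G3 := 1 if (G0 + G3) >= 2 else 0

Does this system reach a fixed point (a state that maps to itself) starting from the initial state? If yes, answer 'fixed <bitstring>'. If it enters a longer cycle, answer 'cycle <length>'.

Step 0: 1110
Step 1: G0=NOT G1=NOT 1=0 G1=G3=0 G2=G3=0 G3=(1+0>=2)=0 -> 0000
Step 2: G0=NOT G1=NOT 0=1 G1=G3=0 G2=G3=0 G3=(0+0>=2)=0 -> 1000
Step 3: G0=NOT G1=NOT 0=1 G1=G3=0 G2=G3=0 G3=(1+0>=2)=0 -> 1000
Fixed point reached at step 2: 1000

Answer: fixed 1000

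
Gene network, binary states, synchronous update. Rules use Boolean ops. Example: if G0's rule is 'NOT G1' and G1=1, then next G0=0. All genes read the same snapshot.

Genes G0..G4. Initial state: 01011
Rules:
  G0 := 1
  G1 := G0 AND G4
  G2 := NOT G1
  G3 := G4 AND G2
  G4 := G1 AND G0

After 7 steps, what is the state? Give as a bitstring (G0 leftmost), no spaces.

Step 1: G0=1(const) G1=G0&G4=0&1=0 G2=NOT G1=NOT 1=0 G3=G4&G2=1&0=0 G4=G1&G0=1&0=0 -> 10000
Step 2: G0=1(const) G1=G0&G4=1&0=0 G2=NOT G1=NOT 0=1 G3=G4&G2=0&0=0 G4=G1&G0=0&1=0 -> 10100
Step 3: G0=1(const) G1=G0&G4=1&0=0 G2=NOT G1=NOT 0=1 G3=G4&G2=0&1=0 G4=G1&G0=0&1=0 -> 10100
Step 4: G0=1(const) G1=G0&G4=1&0=0 G2=NOT G1=NOT 0=1 G3=G4&G2=0&1=0 G4=G1&G0=0&1=0 -> 10100
Step 5: G0=1(const) G1=G0&G4=1&0=0 G2=NOT G1=NOT 0=1 G3=G4&G2=0&1=0 G4=G1&G0=0&1=0 -> 10100
Step 6: G0=1(const) G1=G0&G4=1&0=0 G2=NOT G1=NOT 0=1 G3=G4&G2=0&1=0 G4=G1&G0=0&1=0 -> 10100
Step 7: G0=1(const) G1=G0&G4=1&0=0 G2=NOT G1=NOT 0=1 G3=G4&G2=0&1=0 G4=G1&G0=0&1=0 -> 10100

10100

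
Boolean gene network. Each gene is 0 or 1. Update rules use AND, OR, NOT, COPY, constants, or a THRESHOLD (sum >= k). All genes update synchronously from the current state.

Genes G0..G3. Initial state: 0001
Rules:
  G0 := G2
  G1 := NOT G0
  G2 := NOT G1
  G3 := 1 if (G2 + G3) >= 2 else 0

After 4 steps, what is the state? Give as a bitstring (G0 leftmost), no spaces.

Step 1: G0=G2=0 G1=NOT G0=NOT 0=1 G2=NOT G1=NOT 0=1 G3=(0+1>=2)=0 -> 0110
Step 2: G0=G2=1 G1=NOT G0=NOT 0=1 G2=NOT G1=NOT 1=0 G3=(1+0>=2)=0 -> 1100
Step 3: G0=G2=0 G1=NOT G0=NOT 1=0 G2=NOT G1=NOT 1=0 G3=(0+0>=2)=0 -> 0000
Step 4: G0=G2=0 G1=NOT G0=NOT 0=1 G2=NOT G1=NOT 0=1 G3=(0+0>=2)=0 -> 0110

0110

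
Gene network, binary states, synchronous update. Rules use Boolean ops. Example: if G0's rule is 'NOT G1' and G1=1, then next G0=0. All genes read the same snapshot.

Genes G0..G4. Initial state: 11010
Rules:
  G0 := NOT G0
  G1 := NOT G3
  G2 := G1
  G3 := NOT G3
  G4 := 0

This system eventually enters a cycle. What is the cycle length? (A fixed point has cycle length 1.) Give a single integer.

Answer: 2

Derivation:
Step 0: 11010
Step 1: G0=NOT G0=NOT 1=0 G1=NOT G3=NOT 1=0 G2=G1=1 G3=NOT G3=NOT 1=0 G4=0(const) -> 00100
Step 2: G0=NOT G0=NOT 0=1 G1=NOT G3=NOT 0=1 G2=G1=0 G3=NOT G3=NOT 0=1 G4=0(const) -> 11010
State from step 2 equals state from step 0 -> cycle length 2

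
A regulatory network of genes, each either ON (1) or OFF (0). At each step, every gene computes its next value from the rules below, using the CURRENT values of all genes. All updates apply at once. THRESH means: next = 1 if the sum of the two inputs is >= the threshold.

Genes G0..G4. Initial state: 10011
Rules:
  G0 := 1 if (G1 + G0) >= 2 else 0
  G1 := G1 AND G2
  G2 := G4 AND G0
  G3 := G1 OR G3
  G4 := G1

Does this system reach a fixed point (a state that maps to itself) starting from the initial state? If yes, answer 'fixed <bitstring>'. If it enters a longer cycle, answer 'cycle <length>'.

Answer: fixed 00010

Derivation:
Step 0: 10011
Step 1: G0=(0+1>=2)=0 G1=G1&G2=0&0=0 G2=G4&G0=1&1=1 G3=G1|G3=0|1=1 G4=G1=0 -> 00110
Step 2: G0=(0+0>=2)=0 G1=G1&G2=0&1=0 G2=G4&G0=0&0=0 G3=G1|G3=0|1=1 G4=G1=0 -> 00010
Step 3: G0=(0+0>=2)=0 G1=G1&G2=0&0=0 G2=G4&G0=0&0=0 G3=G1|G3=0|1=1 G4=G1=0 -> 00010
Fixed point reached at step 2: 00010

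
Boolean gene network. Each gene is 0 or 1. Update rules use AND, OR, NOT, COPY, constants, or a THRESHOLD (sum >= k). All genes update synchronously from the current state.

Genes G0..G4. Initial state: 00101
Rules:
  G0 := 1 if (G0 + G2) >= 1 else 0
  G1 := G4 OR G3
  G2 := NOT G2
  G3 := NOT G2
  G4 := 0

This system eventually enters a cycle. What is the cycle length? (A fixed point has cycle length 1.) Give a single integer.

Answer: 2

Derivation:
Step 0: 00101
Step 1: G0=(0+1>=1)=1 G1=G4|G3=1|0=1 G2=NOT G2=NOT 1=0 G3=NOT G2=NOT 1=0 G4=0(const) -> 11000
Step 2: G0=(1+0>=1)=1 G1=G4|G3=0|0=0 G2=NOT G2=NOT 0=1 G3=NOT G2=NOT 0=1 G4=0(const) -> 10110
Step 3: G0=(1+1>=1)=1 G1=G4|G3=0|1=1 G2=NOT G2=NOT 1=0 G3=NOT G2=NOT 1=0 G4=0(const) -> 11000
State from step 3 equals state from step 1 -> cycle length 2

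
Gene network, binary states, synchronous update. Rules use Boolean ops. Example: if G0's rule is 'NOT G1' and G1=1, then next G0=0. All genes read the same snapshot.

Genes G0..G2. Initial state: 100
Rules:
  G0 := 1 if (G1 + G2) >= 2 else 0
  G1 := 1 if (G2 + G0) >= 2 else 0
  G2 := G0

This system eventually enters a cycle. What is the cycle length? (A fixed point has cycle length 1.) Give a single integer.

Step 0: 100
Step 1: G0=(0+0>=2)=0 G1=(0+1>=2)=0 G2=G0=1 -> 001
Step 2: G0=(0+1>=2)=0 G1=(1+0>=2)=0 G2=G0=0 -> 000
Step 3: G0=(0+0>=2)=0 G1=(0+0>=2)=0 G2=G0=0 -> 000
State from step 3 equals state from step 2 -> cycle length 1

Answer: 1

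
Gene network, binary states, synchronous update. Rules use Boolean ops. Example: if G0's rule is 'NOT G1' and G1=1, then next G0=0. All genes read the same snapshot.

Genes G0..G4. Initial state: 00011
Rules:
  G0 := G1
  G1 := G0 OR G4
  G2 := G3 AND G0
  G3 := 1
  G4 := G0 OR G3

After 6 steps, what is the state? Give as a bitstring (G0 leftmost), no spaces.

Step 1: G0=G1=0 G1=G0|G4=0|1=1 G2=G3&G0=1&0=0 G3=1(const) G4=G0|G3=0|1=1 -> 01011
Step 2: G0=G1=1 G1=G0|G4=0|1=1 G2=G3&G0=1&0=0 G3=1(const) G4=G0|G3=0|1=1 -> 11011
Step 3: G0=G1=1 G1=G0|G4=1|1=1 G2=G3&G0=1&1=1 G3=1(const) G4=G0|G3=1|1=1 -> 11111
Step 4: G0=G1=1 G1=G0|G4=1|1=1 G2=G3&G0=1&1=1 G3=1(const) G4=G0|G3=1|1=1 -> 11111
Step 5: G0=G1=1 G1=G0|G4=1|1=1 G2=G3&G0=1&1=1 G3=1(const) G4=G0|G3=1|1=1 -> 11111
Step 6: G0=G1=1 G1=G0|G4=1|1=1 G2=G3&G0=1&1=1 G3=1(const) G4=G0|G3=1|1=1 -> 11111

11111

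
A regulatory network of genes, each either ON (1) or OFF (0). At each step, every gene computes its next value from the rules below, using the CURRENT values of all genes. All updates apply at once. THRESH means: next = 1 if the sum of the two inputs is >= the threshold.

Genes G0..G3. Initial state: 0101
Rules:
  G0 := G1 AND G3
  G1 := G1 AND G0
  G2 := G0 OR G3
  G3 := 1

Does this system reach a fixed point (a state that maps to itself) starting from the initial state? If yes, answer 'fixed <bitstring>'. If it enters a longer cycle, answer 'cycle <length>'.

Answer: fixed 0011

Derivation:
Step 0: 0101
Step 1: G0=G1&G3=1&1=1 G1=G1&G0=1&0=0 G2=G0|G3=0|1=1 G3=1(const) -> 1011
Step 2: G0=G1&G3=0&1=0 G1=G1&G0=0&1=0 G2=G0|G3=1|1=1 G3=1(const) -> 0011
Step 3: G0=G1&G3=0&1=0 G1=G1&G0=0&0=0 G2=G0|G3=0|1=1 G3=1(const) -> 0011
Fixed point reached at step 2: 0011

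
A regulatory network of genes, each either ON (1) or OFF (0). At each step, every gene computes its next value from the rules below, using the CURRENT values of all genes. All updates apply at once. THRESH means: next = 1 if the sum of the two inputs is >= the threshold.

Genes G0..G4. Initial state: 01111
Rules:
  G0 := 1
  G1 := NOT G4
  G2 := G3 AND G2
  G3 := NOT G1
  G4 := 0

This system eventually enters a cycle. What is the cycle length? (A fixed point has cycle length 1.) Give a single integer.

Step 0: 01111
Step 1: G0=1(const) G1=NOT G4=NOT 1=0 G2=G3&G2=1&1=1 G3=NOT G1=NOT 1=0 G4=0(const) -> 10100
Step 2: G0=1(const) G1=NOT G4=NOT 0=1 G2=G3&G2=0&1=0 G3=NOT G1=NOT 0=1 G4=0(const) -> 11010
Step 3: G0=1(const) G1=NOT G4=NOT 0=1 G2=G3&G2=1&0=0 G3=NOT G1=NOT 1=0 G4=0(const) -> 11000
Step 4: G0=1(const) G1=NOT G4=NOT 0=1 G2=G3&G2=0&0=0 G3=NOT G1=NOT 1=0 G4=0(const) -> 11000
State from step 4 equals state from step 3 -> cycle length 1

Answer: 1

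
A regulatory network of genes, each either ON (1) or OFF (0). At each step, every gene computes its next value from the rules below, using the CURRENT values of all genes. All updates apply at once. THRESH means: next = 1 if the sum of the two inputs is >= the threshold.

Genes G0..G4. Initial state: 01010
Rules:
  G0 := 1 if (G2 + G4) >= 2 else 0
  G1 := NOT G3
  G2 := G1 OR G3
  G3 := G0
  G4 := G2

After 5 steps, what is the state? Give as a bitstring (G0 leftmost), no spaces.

Step 1: G0=(0+0>=2)=0 G1=NOT G3=NOT 1=0 G2=G1|G3=1|1=1 G3=G0=0 G4=G2=0 -> 00100
Step 2: G0=(1+0>=2)=0 G1=NOT G3=NOT 0=1 G2=G1|G3=0|0=0 G3=G0=0 G4=G2=1 -> 01001
Step 3: G0=(0+1>=2)=0 G1=NOT G3=NOT 0=1 G2=G1|G3=1|0=1 G3=G0=0 G4=G2=0 -> 01100
Step 4: G0=(1+0>=2)=0 G1=NOT G3=NOT 0=1 G2=G1|G3=1|0=1 G3=G0=0 G4=G2=1 -> 01101
Step 5: G0=(1+1>=2)=1 G1=NOT G3=NOT 0=1 G2=G1|G3=1|0=1 G3=G0=0 G4=G2=1 -> 11101

11101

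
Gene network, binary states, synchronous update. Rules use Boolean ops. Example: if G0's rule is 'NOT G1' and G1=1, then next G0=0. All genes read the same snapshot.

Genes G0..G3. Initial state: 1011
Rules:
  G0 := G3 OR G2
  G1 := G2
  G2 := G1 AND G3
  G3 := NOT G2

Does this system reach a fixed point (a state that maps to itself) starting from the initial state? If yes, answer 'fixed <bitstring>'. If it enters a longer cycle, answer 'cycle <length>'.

Step 0: 1011
Step 1: G0=G3|G2=1|1=1 G1=G2=1 G2=G1&G3=0&1=0 G3=NOT G2=NOT 1=0 -> 1100
Step 2: G0=G3|G2=0|0=0 G1=G2=0 G2=G1&G3=1&0=0 G3=NOT G2=NOT 0=1 -> 0001
Step 3: G0=G3|G2=1|0=1 G1=G2=0 G2=G1&G3=0&1=0 G3=NOT G2=NOT 0=1 -> 1001
Step 4: G0=G3|G2=1|0=1 G1=G2=0 G2=G1&G3=0&1=0 G3=NOT G2=NOT 0=1 -> 1001
Fixed point reached at step 3: 1001

Answer: fixed 1001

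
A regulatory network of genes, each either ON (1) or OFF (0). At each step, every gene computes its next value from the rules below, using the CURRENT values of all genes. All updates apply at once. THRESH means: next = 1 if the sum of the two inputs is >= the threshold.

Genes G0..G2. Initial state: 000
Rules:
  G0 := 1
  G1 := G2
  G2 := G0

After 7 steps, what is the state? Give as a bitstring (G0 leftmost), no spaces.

Step 1: G0=1(const) G1=G2=0 G2=G0=0 -> 100
Step 2: G0=1(const) G1=G2=0 G2=G0=1 -> 101
Step 3: G0=1(const) G1=G2=1 G2=G0=1 -> 111
Step 4: G0=1(const) G1=G2=1 G2=G0=1 -> 111
Step 5: G0=1(const) G1=G2=1 G2=G0=1 -> 111
Step 6: G0=1(const) G1=G2=1 G2=G0=1 -> 111
Step 7: G0=1(const) G1=G2=1 G2=G0=1 -> 111

111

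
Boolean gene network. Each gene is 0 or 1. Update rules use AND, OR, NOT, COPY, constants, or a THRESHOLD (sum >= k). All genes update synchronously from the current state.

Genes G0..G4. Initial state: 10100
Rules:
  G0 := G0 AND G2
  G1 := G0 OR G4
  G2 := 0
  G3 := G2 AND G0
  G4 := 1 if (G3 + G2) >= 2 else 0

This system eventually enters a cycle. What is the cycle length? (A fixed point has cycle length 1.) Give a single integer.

Step 0: 10100
Step 1: G0=G0&G2=1&1=1 G1=G0|G4=1|0=1 G2=0(const) G3=G2&G0=1&1=1 G4=(0+1>=2)=0 -> 11010
Step 2: G0=G0&G2=1&0=0 G1=G0|G4=1|0=1 G2=0(const) G3=G2&G0=0&1=0 G4=(1+0>=2)=0 -> 01000
Step 3: G0=G0&G2=0&0=0 G1=G0|G4=0|0=0 G2=0(const) G3=G2&G0=0&0=0 G4=(0+0>=2)=0 -> 00000
Step 4: G0=G0&G2=0&0=0 G1=G0|G4=0|0=0 G2=0(const) G3=G2&G0=0&0=0 G4=(0+0>=2)=0 -> 00000
State from step 4 equals state from step 3 -> cycle length 1

Answer: 1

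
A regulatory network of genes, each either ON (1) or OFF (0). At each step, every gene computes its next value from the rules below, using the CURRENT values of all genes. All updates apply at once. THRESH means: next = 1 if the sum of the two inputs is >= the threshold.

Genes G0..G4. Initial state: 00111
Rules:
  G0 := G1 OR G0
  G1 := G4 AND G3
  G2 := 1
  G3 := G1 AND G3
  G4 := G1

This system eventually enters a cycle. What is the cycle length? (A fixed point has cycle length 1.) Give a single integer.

Step 0: 00111
Step 1: G0=G1|G0=0|0=0 G1=G4&G3=1&1=1 G2=1(const) G3=G1&G3=0&1=0 G4=G1=0 -> 01100
Step 2: G0=G1|G0=1|0=1 G1=G4&G3=0&0=0 G2=1(const) G3=G1&G3=1&0=0 G4=G1=1 -> 10101
Step 3: G0=G1|G0=0|1=1 G1=G4&G3=1&0=0 G2=1(const) G3=G1&G3=0&0=0 G4=G1=0 -> 10100
Step 4: G0=G1|G0=0|1=1 G1=G4&G3=0&0=0 G2=1(const) G3=G1&G3=0&0=0 G4=G1=0 -> 10100
State from step 4 equals state from step 3 -> cycle length 1

Answer: 1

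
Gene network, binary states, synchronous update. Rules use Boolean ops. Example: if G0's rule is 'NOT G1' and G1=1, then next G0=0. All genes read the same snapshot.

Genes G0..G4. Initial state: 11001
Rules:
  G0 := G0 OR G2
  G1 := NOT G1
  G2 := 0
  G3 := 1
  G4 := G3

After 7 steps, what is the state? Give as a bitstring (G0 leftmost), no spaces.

Step 1: G0=G0|G2=1|0=1 G1=NOT G1=NOT 1=0 G2=0(const) G3=1(const) G4=G3=0 -> 10010
Step 2: G0=G0|G2=1|0=1 G1=NOT G1=NOT 0=1 G2=0(const) G3=1(const) G4=G3=1 -> 11011
Step 3: G0=G0|G2=1|0=1 G1=NOT G1=NOT 1=0 G2=0(const) G3=1(const) G4=G3=1 -> 10011
Step 4: G0=G0|G2=1|0=1 G1=NOT G1=NOT 0=1 G2=0(const) G3=1(const) G4=G3=1 -> 11011
Step 5: G0=G0|G2=1|0=1 G1=NOT G1=NOT 1=0 G2=0(const) G3=1(const) G4=G3=1 -> 10011
Step 6: G0=G0|G2=1|0=1 G1=NOT G1=NOT 0=1 G2=0(const) G3=1(const) G4=G3=1 -> 11011
Step 7: G0=G0|G2=1|0=1 G1=NOT G1=NOT 1=0 G2=0(const) G3=1(const) G4=G3=1 -> 10011

10011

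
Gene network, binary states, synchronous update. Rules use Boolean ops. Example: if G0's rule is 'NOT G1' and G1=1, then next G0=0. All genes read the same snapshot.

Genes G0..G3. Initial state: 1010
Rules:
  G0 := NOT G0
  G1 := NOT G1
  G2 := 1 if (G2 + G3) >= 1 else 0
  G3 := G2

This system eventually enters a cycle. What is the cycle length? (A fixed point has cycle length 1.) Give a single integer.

Answer: 2

Derivation:
Step 0: 1010
Step 1: G0=NOT G0=NOT 1=0 G1=NOT G1=NOT 0=1 G2=(1+0>=1)=1 G3=G2=1 -> 0111
Step 2: G0=NOT G0=NOT 0=1 G1=NOT G1=NOT 1=0 G2=(1+1>=1)=1 G3=G2=1 -> 1011
Step 3: G0=NOT G0=NOT 1=0 G1=NOT G1=NOT 0=1 G2=(1+1>=1)=1 G3=G2=1 -> 0111
State from step 3 equals state from step 1 -> cycle length 2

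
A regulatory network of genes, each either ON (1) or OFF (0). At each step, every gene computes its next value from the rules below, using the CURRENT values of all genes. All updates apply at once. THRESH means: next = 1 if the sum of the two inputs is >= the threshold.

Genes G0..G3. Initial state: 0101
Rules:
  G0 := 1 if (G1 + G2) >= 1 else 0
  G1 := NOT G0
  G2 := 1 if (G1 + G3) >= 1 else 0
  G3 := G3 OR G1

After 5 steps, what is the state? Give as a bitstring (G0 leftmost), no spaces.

Step 1: G0=(1+0>=1)=1 G1=NOT G0=NOT 0=1 G2=(1+1>=1)=1 G3=G3|G1=1|1=1 -> 1111
Step 2: G0=(1+1>=1)=1 G1=NOT G0=NOT 1=0 G2=(1+1>=1)=1 G3=G3|G1=1|1=1 -> 1011
Step 3: G0=(0+1>=1)=1 G1=NOT G0=NOT 1=0 G2=(0+1>=1)=1 G3=G3|G1=1|0=1 -> 1011
Step 4: G0=(0+1>=1)=1 G1=NOT G0=NOT 1=0 G2=(0+1>=1)=1 G3=G3|G1=1|0=1 -> 1011
Step 5: G0=(0+1>=1)=1 G1=NOT G0=NOT 1=0 G2=(0+1>=1)=1 G3=G3|G1=1|0=1 -> 1011

1011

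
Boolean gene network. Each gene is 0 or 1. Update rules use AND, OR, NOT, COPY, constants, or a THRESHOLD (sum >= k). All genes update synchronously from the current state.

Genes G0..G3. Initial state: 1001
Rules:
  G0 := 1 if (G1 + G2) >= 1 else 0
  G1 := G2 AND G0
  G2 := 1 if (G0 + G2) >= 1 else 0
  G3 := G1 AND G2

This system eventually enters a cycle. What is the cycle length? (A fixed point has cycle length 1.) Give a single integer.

Step 0: 1001
Step 1: G0=(0+0>=1)=0 G1=G2&G0=0&1=0 G2=(1+0>=1)=1 G3=G1&G2=0&0=0 -> 0010
Step 2: G0=(0+1>=1)=1 G1=G2&G0=1&0=0 G2=(0+1>=1)=1 G3=G1&G2=0&1=0 -> 1010
Step 3: G0=(0+1>=1)=1 G1=G2&G0=1&1=1 G2=(1+1>=1)=1 G3=G1&G2=0&1=0 -> 1110
Step 4: G0=(1+1>=1)=1 G1=G2&G0=1&1=1 G2=(1+1>=1)=1 G3=G1&G2=1&1=1 -> 1111
Step 5: G0=(1+1>=1)=1 G1=G2&G0=1&1=1 G2=(1+1>=1)=1 G3=G1&G2=1&1=1 -> 1111
State from step 5 equals state from step 4 -> cycle length 1

Answer: 1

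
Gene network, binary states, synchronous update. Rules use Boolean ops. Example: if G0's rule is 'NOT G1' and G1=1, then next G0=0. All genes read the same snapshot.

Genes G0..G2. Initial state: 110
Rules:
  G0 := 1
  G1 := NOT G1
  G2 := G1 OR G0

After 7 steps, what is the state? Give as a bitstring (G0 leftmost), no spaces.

Step 1: G0=1(const) G1=NOT G1=NOT 1=0 G2=G1|G0=1|1=1 -> 101
Step 2: G0=1(const) G1=NOT G1=NOT 0=1 G2=G1|G0=0|1=1 -> 111
Step 3: G0=1(const) G1=NOT G1=NOT 1=0 G2=G1|G0=1|1=1 -> 101
Step 4: G0=1(const) G1=NOT G1=NOT 0=1 G2=G1|G0=0|1=1 -> 111
Step 5: G0=1(const) G1=NOT G1=NOT 1=0 G2=G1|G0=1|1=1 -> 101
Step 6: G0=1(const) G1=NOT G1=NOT 0=1 G2=G1|G0=0|1=1 -> 111
Step 7: G0=1(const) G1=NOT G1=NOT 1=0 G2=G1|G0=1|1=1 -> 101

101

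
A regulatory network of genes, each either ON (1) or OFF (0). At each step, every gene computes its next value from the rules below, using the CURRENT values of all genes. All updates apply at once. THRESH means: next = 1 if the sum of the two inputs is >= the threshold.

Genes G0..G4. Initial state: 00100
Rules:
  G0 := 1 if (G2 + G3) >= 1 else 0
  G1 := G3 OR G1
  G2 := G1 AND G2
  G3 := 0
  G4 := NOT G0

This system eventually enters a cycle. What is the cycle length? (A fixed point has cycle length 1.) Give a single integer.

Step 0: 00100
Step 1: G0=(1+0>=1)=1 G1=G3|G1=0|0=0 G2=G1&G2=0&1=0 G3=0(const) G4=NOT G0=NOT 0=1 -> 10001
Step 2: G0=(0+0>=1)=0 G1=G3|G1=0|0=0 G2=G1&G2=0&0=0 G3=0(const) G4=NOT G0=NOT 1=0 -> 00000
Step 3: G0=(0+0>=1)=0 G1=G3|G1=0|0=0 G2=G1&G2=0&0=0 G3=0(const) G4=NOT G0=NOT 0=1 -> 00001
Step 4: G0=(0+0>=1)=0 G1=G3|G1=0|0=0 G2=G1&G2=0&0=0 G3=0(const) G4=NOT G0=NOT 0=1 -> 00001
State from step 4 equals state from step 3 -> cycle length 1

Answer: 1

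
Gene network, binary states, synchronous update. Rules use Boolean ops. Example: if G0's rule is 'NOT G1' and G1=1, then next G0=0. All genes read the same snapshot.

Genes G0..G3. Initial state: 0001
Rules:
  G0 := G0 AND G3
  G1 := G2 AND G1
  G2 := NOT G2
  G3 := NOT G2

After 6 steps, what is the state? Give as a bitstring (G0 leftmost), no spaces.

Step 1: G0=G0&G3=0&1=0 G1=G2&G1=0&0=0 G2=NOT G2=NOT 0=1 G3=NOT G2=NOT 0=1 -> 0011
Step 2: G0=G0&G3=0&1=0 G1=G2&G1=1&0=0 G2=NOT G2=NOT 1=0 G3=NOT G2=NOT 1=0 -> 0000
Step 3: G0=G0&G3=0&0=0 G1=G2&G1=0&0=0 G2=NOT G2=NOT 0=1 G3=NOT G2=NOT 0=1 -> 0011
Step 4: G0=G0&G3=0&1=0 G1=G2&G1=1&0=0 G2=NOT G2=NOT 1=0 G3=NOT G2=NOT 1=0 -> 0000
Step 5: G0=G0&G3=0&0=0 G1=G2&G1=0&0=0 G2=NOT G2=NOT 0=1 G3=NOT G2=NOT 0=1 -> 0011
Step 6: G0=G0&G3=0&1=0 G1=G2&G1=1&0=0 G2=NOT G2=NOT 1=0 G3=NOT G2=NOT 1=0 -> 0000

0000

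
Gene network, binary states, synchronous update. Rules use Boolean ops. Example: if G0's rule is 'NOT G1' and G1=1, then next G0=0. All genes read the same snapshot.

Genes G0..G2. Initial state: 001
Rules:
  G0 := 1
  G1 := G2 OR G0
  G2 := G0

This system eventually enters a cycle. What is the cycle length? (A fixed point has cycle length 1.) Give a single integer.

Step 0: 001
Step 1: G0=1(const) G1=G2|G0=1|0=1 G2=G0=0 -> 110
Step 2: G0=1(const) G1=G2|G0=0|1=1 G2=G0=1 -> 111
Step 3: G0=1(const) G1=G2|G0=1|1=1 G2=G0=1 -> 111
State from step 3 equals state from step 2 -> cycle length 1

Answer: 1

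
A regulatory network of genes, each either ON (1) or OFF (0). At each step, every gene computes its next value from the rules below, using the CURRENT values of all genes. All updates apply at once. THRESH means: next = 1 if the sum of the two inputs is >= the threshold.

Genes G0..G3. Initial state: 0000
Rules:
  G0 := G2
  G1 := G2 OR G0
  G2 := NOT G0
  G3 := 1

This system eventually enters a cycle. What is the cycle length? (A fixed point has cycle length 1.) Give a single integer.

Step 0: 0000
Step 1: G0=G2=0 G1=G2|G0=0|0=0 G2=NOT G0=NOT 0=1 G3=1(const) -> 0011
Step 2: G0=G2=1 G1=G2|G0=1|0=1 G2=NOT G0=NOT 0=1 G3=1(const) -> 1111
Step 3: G0=G2=1 G1=G2|G0=1|1=1 G2=NOT G0=NOT 1=0 G3=1(const) -> 1101
Step 4: G0=G2=0 G1=G2|G0=0|1=1 G2=NOT G0=NOT 1=0 G3=1(const) -> 0101
Step 5: G0=G2=0 G1=G2|G0=0|0=0 G2=NOT G0=NOT 0=1 G3=1(const) -> 0011
State from step 5 equals state from step 1 -> cycle length 4

Answer: 4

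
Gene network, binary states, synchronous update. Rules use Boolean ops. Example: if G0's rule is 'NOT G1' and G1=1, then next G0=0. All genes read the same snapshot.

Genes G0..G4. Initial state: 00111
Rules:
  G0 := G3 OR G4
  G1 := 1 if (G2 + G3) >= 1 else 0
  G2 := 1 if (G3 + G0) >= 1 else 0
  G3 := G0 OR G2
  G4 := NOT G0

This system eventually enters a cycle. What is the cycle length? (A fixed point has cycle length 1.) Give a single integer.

Step 0: 00111
Step 1: G0=G3|G4=1|1=1 G1=(1+1>=1)=1 G2=(1+0>=1)=1 G3=G0|G2=0|1=1 G4=NOT G0=NOT 0=1 -> 11111
Step 2: G0=G3|G4=1|1=1 G1=(1+1>=1)=1 G2=(1+1>=1)=1 G3=G0|G2=1|1=1 G4=NOT G0=NOT 1=0 -> 11110
Step 3: G0=G3|G4=1|0=1 G1=(1+1>=1)=1 G2=(1+1>=1)=1 G3=G0|G2=1|1=1 G4=NOT G0=NOT 1=0 -> 11110
State from step 3 equals state from step 2 -> cycle length 1

Answer: 1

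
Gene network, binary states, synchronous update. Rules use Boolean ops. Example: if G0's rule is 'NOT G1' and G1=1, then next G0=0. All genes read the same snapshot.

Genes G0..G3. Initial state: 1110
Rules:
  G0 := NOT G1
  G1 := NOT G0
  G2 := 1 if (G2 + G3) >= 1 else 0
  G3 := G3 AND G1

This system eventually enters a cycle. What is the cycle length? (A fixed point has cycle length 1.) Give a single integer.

Step 0: 1110
Step 1: G0=NOT G1=NOT 1=0 G1=NOT G0=NOT 1=0 G2=(1+0>=1)=1 G3=G3&G1=0&1=0 -> 0010
Step 2: G0=NOT G1=NOT 0=1 G1=NOT G0=NOT 0=1 G2=(1+0>=1)=1 G3=G3&G1=0&0=0 -> 1110
State from step 2 equals state from step 0 -> cycle length 2

Answer: 2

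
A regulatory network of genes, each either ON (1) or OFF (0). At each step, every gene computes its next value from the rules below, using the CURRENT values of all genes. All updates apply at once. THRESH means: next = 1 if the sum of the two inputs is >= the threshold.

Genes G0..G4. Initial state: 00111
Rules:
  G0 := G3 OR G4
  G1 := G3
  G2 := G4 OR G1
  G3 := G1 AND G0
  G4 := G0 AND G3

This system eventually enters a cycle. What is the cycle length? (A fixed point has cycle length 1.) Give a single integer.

Answer: 2

Derivation:
Step 0: 00111
Step 1: G0=G3|G4=1|1=1 G1=G3=1 G2=G4|G1=1|0=1 G3=G1&G0=0&0=0 G4=G0&G3=0&1=0 -> 11100
Step 2: G0=G3|G4=0|0=0 G1=G3=0 G2=G4|G1=0|1=1 G3=G1&G0=1&1=1 G4=G0&G3=1&0=0 -> 00110
Step 3: G0=G3|G4=1|0=1 G1=G3=1 G2=G4|G1=0|0=0 G3=G1&G0=0&0=0 G4=G0&G3=0&1=0 -> 11000
Step 4: G0=G3|G4=0|0=0 G1=G3=0 G2=G4|G1=0|1=1 G3=G1&G0=1&1=1 G4=G0&G3=1&0=0 -> 00110
State from step 4 equals state from step 2 -> cycle length 2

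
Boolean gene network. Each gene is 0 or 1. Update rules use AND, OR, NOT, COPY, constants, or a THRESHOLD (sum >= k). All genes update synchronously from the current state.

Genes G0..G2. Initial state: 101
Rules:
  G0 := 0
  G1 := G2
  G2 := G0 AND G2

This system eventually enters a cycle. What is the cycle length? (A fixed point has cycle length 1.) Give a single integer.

Answer: 1

Derivation:
Step 0: 101
Step 1: G0=0(const) G1=G2=1 G2=G0&G2=1&1=1 -> 011
Step 2: G0=0(const) G1=G2=1 G2=G0&G2=0&1=0 -> 010
Step 3: G0=0(const) G1=G2=0 G2=G0&G2=0&0=0 -> 000
Step 4: G0=0(const) G1=G2=0 G2=G0&G2=0&0=0 -> 000
State from step 4 equals state from step 3 -> cycle length 1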